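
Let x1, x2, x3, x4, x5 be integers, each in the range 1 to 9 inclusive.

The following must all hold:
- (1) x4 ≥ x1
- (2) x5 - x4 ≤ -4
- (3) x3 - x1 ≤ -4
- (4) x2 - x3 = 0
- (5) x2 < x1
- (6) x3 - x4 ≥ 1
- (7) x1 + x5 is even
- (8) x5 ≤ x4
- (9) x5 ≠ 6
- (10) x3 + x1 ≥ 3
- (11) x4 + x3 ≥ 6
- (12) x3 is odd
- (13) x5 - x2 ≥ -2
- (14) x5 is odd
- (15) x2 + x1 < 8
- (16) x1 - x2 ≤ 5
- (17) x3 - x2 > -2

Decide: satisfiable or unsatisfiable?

Unsatisfiable

Constraints 2, 3, 6, 13, and 16 give x5 − x2 ≥ -2, x2 − x1 ≥ -5, x1 − x3 ≥ 4, x3 − x4 ≥ 1, x4 − x5 ≥ 4.
Adding all 5 inequalities: the left sides telescope to 0, and the right sides sum to (-2) + (-5) + 4 + 1 + 4 = 2. So 0 ≥ 2, which is false.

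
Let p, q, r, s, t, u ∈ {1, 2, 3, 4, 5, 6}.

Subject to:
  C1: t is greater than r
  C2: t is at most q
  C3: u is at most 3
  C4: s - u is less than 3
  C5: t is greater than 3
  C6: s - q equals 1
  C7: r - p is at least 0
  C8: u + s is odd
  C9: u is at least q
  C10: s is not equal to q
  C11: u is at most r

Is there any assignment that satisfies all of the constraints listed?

Constraints 1, 2, 9, and 11 give q ≤ u, u ≤ r, r < t, t ≤ q. Chaining: q ≤ u ≤ r < t ≤ q, which forces q < q — impossible.

Unsatisfiable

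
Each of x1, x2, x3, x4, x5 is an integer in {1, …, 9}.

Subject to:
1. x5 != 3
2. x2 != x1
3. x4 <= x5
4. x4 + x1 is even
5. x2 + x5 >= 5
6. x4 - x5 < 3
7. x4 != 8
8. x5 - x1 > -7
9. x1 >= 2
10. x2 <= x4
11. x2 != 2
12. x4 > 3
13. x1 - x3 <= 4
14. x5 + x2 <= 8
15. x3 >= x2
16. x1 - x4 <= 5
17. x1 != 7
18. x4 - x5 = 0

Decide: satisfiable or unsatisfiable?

Satisfiable

Take x1 = 8, x2 = 1, x3 = 6, x4 = 4, x5 = 4. Then constraint 5: x2 + x5 = 5; constraint 6: x4 - x5 = 0; constraint 8: x5 - x1 = -4, and every other listed constraint is also met.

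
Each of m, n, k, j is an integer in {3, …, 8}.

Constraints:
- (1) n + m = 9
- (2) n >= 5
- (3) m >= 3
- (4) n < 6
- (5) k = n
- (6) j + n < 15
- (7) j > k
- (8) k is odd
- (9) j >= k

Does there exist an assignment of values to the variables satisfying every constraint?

One satisfying assignment is m = 4, n = 5, k = 5, j = 7.
For the less obvious constraints — constraint 1: n + m = 9; constraint 6: j + n = 12; constraint 8: k = 5 is odd — and the others hold by inspection.

Satisfiable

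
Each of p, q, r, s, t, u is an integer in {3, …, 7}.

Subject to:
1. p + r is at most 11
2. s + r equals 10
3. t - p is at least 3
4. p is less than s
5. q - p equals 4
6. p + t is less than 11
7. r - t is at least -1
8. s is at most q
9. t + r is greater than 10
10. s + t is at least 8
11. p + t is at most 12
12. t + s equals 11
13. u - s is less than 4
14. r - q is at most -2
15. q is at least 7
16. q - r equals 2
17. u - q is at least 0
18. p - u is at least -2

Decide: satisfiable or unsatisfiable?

Unsatisfiable

Constraints 3, 7, 14, 17, and 18 give u − q ≥ 0, q − r ≥ 2, r − t ≥ -1, t − p ≥ 3, p − u ≥ -2.
Adding all 5 inequalities: the left sides telescope to 0, and the right sides sum to 0 + 2 + (-1) + 3 + (-2) = 2. So 0 ≥ 2, which is false.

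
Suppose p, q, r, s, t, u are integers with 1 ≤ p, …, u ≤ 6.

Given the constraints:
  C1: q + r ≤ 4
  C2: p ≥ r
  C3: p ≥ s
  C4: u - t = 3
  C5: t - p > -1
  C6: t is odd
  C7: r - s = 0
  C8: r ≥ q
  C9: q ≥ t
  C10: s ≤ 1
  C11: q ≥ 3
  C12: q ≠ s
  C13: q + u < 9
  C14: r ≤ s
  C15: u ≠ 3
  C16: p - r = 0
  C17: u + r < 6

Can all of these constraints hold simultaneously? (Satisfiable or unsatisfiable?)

Unsatisfiable

From constraints 8 and 11: r ≥ q and q ≥ 3, so r ≥ 3. From constraints 10 and 14: r ≤ s and s ≤ 1, so r ≤ 1. But 1 < 3, so no value of r works.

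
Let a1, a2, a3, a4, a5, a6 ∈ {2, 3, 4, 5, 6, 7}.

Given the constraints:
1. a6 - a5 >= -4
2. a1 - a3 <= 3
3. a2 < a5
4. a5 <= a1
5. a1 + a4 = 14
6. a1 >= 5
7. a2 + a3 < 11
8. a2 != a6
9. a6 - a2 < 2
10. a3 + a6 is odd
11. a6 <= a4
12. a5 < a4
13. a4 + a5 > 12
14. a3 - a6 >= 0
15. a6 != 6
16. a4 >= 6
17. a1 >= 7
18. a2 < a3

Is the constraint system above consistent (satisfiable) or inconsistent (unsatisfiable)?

Take a1 = 7, a2 = 2, a3 = 6, a4 = 7, a5 = 6, a6 = 3. Then constraint 1: a6 - a5 = -3; constraint 2: a1 - a3 = 1, and every other listed constraint is also met.

Satisfiable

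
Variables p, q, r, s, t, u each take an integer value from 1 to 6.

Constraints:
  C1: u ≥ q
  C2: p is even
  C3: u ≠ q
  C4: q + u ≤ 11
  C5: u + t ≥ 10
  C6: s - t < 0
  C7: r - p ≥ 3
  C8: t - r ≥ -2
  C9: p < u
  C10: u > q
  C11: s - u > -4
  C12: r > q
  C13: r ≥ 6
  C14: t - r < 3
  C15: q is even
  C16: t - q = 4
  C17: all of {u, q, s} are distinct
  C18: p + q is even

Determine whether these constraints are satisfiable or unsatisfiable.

Satisfiable

Take p = 2, q = 2, r = 6, s = 4, t = 6, u = 6. Then constraint 4: q + u = 8; constraint 5: u + t = 12; constraint 6: s - t = -2, and every other listed constraint is also met.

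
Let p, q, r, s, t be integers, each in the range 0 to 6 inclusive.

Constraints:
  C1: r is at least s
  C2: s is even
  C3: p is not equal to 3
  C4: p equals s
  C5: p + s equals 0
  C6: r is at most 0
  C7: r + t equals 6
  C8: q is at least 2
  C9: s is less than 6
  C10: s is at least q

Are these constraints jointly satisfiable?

Unsatisfiable

From constraints 8 and 10: s ≥ q and q ≥ 2, so s ≥ 2. From constraints 1 and 6: s ≤ r and r ≤ 0, so s ≤ 0. But 0 < 2, so no value of s works.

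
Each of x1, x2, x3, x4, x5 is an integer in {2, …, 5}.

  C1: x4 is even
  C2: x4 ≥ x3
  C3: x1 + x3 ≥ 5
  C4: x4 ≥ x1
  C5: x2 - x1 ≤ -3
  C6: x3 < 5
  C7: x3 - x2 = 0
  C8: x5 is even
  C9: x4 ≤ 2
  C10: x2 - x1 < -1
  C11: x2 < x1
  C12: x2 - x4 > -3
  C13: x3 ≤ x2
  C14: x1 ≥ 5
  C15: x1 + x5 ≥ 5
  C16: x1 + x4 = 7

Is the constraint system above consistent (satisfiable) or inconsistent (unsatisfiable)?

From constraints 4 and 14: x4 ≥ x1 and x1 ≥ 5, so x4 ≥ 5. From constraint 9: x4 ≤ 2. But 2 < 5, so no value of x4 works.

Unsatisfiable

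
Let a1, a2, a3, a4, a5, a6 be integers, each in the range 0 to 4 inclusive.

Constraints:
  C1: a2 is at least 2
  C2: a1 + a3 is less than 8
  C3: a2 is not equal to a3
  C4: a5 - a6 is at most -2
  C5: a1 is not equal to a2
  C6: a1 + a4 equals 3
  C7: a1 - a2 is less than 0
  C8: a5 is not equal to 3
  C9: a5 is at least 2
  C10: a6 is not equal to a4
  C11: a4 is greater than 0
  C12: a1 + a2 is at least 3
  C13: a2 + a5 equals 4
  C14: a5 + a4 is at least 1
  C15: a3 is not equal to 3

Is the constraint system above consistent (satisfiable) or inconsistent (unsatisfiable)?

Try a1 = 1, a2 = 2, a3 = 4, a4 = 2, a5 = 2, a6 = 4.
Check constraint 2: a1 + a3 = 5; constraint 4: a5 - a6 = -2; constraint 6: a1 + a4 = 3. The remaining constraints are straightforward to verify.

Satisfiable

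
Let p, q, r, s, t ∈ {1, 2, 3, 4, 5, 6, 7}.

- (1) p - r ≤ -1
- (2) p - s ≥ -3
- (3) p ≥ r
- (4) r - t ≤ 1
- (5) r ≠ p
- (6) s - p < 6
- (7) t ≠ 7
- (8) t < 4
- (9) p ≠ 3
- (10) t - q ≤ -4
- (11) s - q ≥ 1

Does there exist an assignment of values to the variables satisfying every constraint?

Constraints 1, 2, 4, 10, and 11 give t − r ≥ -1, r − p ≥ 1, p − s ≥ -3, s − q ≥ 1, q − t ≥ 4.
Adding all 5 inequalities: the left sides telescope to 0, and the right sides sum to (-1) + 1 + (-3) + 1 + 4 = 2. So 0 ≥ 2, which is false.

Unsatisfiable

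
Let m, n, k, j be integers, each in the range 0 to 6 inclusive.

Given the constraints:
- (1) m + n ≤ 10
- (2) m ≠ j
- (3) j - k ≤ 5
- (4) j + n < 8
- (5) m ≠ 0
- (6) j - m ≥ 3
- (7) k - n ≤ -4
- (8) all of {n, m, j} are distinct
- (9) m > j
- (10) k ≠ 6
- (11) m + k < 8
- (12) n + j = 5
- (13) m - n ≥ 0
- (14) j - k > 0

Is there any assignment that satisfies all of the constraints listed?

Constraints 3, 6, 7, and 13 give k − j ≥ -5, j − m ≥ 3, m − n ≥ 0, n − k ≥ 4.
Adding all 4 inequalities: the left sides telescope to 0, and the right sides sum to (-5) + 3 + 0 + 4 = 2. So 0 ≥ 2, which is false.

Unsatisfiable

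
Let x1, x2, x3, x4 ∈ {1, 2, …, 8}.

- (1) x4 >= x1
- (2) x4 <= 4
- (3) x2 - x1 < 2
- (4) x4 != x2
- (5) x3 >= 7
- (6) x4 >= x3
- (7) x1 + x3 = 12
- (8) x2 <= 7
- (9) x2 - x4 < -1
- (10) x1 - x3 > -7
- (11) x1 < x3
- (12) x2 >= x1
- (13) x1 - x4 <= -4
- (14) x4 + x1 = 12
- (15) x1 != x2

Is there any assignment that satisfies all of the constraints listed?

From constraints 8 and 12: x1 ≤ x2 ≤ 7. From constraints 2 and 6: x3 ≤ x4 ≤ 4. Hence x1 + x3 ≤ 11. But constraint 7 requires x1 + x3 = 12, and 12 > 11. Contradiction.

Unsatisfiable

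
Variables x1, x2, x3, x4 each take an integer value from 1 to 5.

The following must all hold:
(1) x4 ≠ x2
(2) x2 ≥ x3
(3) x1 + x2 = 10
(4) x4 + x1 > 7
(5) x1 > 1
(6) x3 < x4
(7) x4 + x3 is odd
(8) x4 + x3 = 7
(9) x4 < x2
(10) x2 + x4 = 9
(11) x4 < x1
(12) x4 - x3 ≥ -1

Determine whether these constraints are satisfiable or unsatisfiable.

Satisfiable

The assignment x1 = 5, x2 = 5, x3 = 3, x4 = 4 works:
  constraint 3 holds since x1 + x2 = 10.
  constraint 4 holds since x4 + x1 = 9.
  constraint 8 holds since x4 + x3 = 7.
The rest check out directly.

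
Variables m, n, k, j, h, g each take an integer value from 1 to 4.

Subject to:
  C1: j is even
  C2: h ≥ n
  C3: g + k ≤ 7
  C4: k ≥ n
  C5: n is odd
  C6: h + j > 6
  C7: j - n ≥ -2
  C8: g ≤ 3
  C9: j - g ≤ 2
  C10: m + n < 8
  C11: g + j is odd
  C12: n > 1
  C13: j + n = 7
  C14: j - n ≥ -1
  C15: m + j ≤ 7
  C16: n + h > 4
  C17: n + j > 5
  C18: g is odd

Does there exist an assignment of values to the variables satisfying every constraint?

Satisfiable

The assignment m = 3, n = 3, k = 4, j = 4, h = 3, g = 3 works:
  constraint 3 holds since g + k = 7.
  constraint 6 holds since h + j = 7.
  constraint 7 holds since j - n = 1.
The rest check out directly.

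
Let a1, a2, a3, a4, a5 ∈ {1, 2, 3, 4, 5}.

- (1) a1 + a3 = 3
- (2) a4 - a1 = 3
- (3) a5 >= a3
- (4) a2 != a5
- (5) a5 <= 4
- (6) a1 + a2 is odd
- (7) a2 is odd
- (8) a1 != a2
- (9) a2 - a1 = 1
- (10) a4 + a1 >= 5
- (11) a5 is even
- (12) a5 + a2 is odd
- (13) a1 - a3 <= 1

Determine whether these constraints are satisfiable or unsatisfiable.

Take a1 = 2, a2 = 3, a3 = 1, a4 = 5, a5 = 4. Then constraint 1: a1 + a3 = 3; constraint 2: a4 - a1 = 3; constraint 9: a2 - a1 = 1, and every other listed constraint is also met.

Satisfiable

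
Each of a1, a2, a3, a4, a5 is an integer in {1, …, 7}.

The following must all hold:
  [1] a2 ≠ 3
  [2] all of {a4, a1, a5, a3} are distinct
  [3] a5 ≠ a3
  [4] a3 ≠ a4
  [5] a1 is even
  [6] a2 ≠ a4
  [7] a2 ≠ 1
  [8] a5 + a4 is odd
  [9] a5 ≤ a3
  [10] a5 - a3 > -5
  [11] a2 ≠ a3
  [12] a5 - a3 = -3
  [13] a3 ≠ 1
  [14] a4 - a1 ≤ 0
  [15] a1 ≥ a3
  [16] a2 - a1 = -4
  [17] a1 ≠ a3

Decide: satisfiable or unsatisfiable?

Satisfiable

One satisfying assignment is a1 = 6, a2 = 2, a3 = 5, a4 = 3, a5 = 2.
For the less obvious constraints — constraint 10: a5 - a3 = -3; constraint 12: a5 - a3 = -3 — and the others hold by inspection.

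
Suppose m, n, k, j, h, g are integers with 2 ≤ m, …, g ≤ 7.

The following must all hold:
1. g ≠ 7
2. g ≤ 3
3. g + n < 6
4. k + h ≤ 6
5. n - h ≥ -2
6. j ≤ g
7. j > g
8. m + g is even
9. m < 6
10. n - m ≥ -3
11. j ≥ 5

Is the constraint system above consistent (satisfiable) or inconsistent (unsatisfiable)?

Unsatisfiable

From constraint 11: j ≥ 5. From constraints 2 and 6: j ≤ g and g ≤ 3, so j ≤ 3. But 3 < 5, so no value of j works.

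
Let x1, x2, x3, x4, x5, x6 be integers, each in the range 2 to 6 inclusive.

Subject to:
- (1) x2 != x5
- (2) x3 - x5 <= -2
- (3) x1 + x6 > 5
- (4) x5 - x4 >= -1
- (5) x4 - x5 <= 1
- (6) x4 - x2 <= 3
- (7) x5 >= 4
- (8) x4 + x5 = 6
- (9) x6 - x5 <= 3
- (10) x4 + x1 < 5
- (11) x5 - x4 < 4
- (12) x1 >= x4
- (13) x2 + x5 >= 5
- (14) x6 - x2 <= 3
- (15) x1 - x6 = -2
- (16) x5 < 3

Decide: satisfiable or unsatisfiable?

Unsatisfiable

From constraint 7: x5 ≥ 4. From constraint 16: x5 ≤ 2. But 2 < 4, so no value of x5 works.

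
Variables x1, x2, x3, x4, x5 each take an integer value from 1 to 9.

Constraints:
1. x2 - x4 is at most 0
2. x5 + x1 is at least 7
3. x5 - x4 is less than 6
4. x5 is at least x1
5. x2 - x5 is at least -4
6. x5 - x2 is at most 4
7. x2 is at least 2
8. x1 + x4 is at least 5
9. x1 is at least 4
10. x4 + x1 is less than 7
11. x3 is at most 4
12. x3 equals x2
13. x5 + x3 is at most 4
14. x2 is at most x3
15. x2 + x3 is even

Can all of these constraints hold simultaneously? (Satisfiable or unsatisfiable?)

Unsatisfiable

From constraints 4 and 9: x5 ≥ x1 ≥ 4. From constraints 7 and 14: x3 ≥ x2 ≥ 2. Hence x5 + x3 ≥ 6. But constraint 13 requires x5 + x3 ≤ 4, and 4 < 6. Contradiction.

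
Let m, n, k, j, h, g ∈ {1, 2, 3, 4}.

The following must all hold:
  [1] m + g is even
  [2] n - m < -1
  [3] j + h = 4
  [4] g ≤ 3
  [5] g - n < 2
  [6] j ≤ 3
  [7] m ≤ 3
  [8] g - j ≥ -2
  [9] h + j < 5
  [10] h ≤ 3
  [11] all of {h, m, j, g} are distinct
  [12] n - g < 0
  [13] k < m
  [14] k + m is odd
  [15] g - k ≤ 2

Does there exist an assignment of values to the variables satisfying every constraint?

Unsatisfiable

Constraints 4, 6, 7, and 10 confine each of h, m, j, g to the 3 values {1, …, 3} (the domain already gives each ≥ 1).
Constraint 11 requires all 4 of them to be distinct, but only 3 values are available — impossible by the pigeonhole principle.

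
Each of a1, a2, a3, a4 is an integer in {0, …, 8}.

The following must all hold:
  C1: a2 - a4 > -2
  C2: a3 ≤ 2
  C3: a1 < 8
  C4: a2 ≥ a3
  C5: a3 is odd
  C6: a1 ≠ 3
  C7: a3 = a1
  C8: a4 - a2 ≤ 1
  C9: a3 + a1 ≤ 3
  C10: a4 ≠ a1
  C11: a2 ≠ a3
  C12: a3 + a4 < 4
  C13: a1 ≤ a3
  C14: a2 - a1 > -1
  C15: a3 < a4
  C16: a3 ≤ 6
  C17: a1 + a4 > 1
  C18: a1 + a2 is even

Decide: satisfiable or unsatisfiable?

Take a1 = 1, a2 = 3, a3 = 1, a4 = 2. Then constraint 1: a2 - a4 = 1; constraint 8: a4 - a2 = -1; constraint 9: a3 + a1 = 2, and every other listed constraint is also met.

Satisfiable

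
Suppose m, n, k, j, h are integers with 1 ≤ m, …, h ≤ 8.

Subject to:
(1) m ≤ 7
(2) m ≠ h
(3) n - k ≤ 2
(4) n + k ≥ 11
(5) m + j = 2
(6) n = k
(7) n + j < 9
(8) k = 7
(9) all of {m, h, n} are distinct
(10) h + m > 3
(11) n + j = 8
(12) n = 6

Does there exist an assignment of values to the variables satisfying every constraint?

Constraint 12 fixes n = 6 and constraint 8 fixes k = 7, but constraint 6 requires n = k. Since 6 ≠ 7, contradiction.

Unsatisfiable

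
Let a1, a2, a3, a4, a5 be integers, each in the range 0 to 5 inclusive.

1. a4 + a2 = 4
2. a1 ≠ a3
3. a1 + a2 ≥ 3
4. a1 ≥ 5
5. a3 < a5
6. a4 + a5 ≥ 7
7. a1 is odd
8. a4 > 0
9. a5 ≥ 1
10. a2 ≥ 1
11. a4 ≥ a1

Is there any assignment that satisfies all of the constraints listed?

Unsatisfiable

From constraints 4 and 11: a4 ≥ a1 ≥ 5. From constraint 10: a2 ≥ 1. Hence a4 + a2 ≥ 6. But constraint 1 requires a4 + a2 = 4, and 4 < 6. Contradiction.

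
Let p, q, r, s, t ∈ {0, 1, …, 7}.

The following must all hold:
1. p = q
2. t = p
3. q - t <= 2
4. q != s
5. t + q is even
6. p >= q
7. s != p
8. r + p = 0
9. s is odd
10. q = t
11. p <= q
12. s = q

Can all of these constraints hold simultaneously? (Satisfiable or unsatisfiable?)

From constraints 2, 10, and 12, s = q = t = p, so s = p. But constraint 7 says s ≠ p. Contradiction.

Unsatisfiable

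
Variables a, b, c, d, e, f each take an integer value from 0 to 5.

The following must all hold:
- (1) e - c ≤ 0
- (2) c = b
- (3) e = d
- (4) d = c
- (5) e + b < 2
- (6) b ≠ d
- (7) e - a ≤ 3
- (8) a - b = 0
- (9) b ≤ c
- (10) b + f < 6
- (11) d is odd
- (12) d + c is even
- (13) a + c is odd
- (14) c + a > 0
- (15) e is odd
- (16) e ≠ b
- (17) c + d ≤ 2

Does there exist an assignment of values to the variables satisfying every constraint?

From constraints 2, 3, and 4, e = d = c = b, so e = b. But constraint 16 says e ≠ b. Contradiction.

Unsatisfiable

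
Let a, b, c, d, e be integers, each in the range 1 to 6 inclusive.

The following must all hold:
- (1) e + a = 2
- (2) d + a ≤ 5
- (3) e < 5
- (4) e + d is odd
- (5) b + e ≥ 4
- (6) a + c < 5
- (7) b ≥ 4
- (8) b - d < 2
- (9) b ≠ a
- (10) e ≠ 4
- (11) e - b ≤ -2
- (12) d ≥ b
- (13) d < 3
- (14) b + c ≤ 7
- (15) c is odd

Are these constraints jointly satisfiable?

From constraints 7 and 12: d ≥ b and b ≥ 4, so d ≥ 4. From constraint 13: d ≤ 2. But 2 < 4, so no value of d works.

Unsatisfiable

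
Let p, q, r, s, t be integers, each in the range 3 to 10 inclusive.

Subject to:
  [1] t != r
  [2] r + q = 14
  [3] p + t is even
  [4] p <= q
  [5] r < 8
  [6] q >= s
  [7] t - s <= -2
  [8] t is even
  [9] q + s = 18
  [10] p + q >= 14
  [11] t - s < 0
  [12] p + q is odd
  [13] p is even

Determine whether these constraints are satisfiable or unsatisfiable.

The assignment p = 8, q = 9, r = 5, s = 9, t = 6 works:
  constraint 2 holds since r + q = 14.
  constraint 7 holds since t - s = -3.
  constraint 9 holds since q + s = 18.
The rest check out directly.

Satisfiable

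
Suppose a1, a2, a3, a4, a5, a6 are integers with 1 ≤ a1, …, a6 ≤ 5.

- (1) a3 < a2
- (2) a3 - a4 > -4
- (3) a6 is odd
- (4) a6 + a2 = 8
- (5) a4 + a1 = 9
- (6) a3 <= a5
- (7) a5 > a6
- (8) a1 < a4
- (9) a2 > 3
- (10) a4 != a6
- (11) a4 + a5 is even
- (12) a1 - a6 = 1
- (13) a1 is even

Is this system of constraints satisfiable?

Satisfiable

The assignment a1 = 4, a2 = 5, a3 = 3, a4 = 5, a5 = 5, a6 = 3 works:
  constraint 2 holds since a3 - a4 = -2.
  constraint 4 holds since a6 + a2 = 8.
The rest check out directly.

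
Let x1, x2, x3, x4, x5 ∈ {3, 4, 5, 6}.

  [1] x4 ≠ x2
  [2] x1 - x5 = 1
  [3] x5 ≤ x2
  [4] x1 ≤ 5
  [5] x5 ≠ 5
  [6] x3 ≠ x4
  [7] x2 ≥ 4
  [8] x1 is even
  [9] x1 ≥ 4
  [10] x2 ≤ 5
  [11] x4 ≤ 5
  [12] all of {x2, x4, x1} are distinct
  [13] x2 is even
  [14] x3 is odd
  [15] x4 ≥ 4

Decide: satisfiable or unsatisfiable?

Unsatisfiable

Constraints 4, 7, 9, 10, 11, and 15 confine each of x2, x4, x1 to the 2 values {4, 5}.
Constraint 12 requires all 3 of them to be distinct, but only 2 values are available — impossible by the pigeonhole principle.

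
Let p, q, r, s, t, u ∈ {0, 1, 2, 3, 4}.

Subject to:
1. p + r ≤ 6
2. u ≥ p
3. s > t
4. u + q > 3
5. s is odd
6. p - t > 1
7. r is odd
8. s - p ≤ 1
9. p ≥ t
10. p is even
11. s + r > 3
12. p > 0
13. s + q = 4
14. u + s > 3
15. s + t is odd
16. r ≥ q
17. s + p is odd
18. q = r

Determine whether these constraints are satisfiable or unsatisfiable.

Try p = 2, q = 3, r = 3, s = 1, t = 0, u = 3.
Check constraint 1: p + r = 5; constraint 4: u + q = 6. The remaining constraints are straightforward to verify.

Satisfiable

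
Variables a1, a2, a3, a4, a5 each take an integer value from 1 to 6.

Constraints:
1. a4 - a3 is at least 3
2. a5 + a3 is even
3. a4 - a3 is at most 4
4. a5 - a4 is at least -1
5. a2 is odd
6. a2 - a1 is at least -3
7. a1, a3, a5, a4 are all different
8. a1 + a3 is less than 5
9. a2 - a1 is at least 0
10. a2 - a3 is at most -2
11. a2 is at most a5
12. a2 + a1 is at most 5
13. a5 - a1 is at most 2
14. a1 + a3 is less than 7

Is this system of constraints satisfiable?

Unsatisfiable

Constraints 1, 4, 9, 10, and 13 give a4 − a3 ≥ 3, a3 − a2 ≥ 2, a2 − a1 ≥ 0, a1 − a5 ≥ -2, a5 − a4 ≥ -1.
Adding all 5 inequalities: the left sides telescope to 0, and the right sides sum to 3 + 2 + 0 + (-2) + (-1) = 2. So 0 ≥ 2, which is false.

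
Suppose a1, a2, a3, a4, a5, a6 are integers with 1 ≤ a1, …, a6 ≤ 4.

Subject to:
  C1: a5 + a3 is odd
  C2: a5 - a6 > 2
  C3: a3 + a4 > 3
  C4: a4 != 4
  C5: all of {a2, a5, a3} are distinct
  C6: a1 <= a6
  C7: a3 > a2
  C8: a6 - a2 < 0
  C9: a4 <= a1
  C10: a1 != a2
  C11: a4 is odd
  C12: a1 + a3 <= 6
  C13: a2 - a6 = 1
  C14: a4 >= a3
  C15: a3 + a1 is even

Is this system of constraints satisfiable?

Constraints 6, 7, 8, 9, and 14 give a6 < a2, a2 < a3, a3 ≤ a4, a4 ≤ a1, a1 ≤ a6. Chaining: a6 < a2 < a3 ≤ a4 ≤ a1 ≤ a6, which forces a6 < a6 — impossible.

Unsatisfiable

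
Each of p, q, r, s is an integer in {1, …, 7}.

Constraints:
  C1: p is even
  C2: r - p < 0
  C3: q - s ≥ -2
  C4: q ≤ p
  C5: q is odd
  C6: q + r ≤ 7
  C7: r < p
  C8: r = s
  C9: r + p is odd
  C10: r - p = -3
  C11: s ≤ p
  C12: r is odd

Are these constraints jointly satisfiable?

Satisfiable

Setting (p, q, r, s) = (6, 3, 3, 3) satisfies everything: constraint 2: r - p = -3; constraint 3: q - s = 0; constraint 6: q + r = 6, and the others follow.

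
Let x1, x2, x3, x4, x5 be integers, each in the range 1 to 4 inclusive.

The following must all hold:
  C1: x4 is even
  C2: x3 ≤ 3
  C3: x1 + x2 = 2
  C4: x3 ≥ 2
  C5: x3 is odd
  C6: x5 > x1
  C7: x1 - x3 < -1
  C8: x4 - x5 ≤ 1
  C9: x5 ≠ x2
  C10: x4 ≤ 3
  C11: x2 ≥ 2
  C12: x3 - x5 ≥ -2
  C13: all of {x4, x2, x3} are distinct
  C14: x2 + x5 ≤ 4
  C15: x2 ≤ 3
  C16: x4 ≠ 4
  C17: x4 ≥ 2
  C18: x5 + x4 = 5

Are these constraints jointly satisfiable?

Constraints 2, 4, 10, 11, 15, and 17 confine each of x4, x2, x3 to the 2 values {2, 3}.
Constraint 13 requires all 3 of them to be distinct, but only 2 values are available — impossible by the pigeonhole principle.

Unsatisfiable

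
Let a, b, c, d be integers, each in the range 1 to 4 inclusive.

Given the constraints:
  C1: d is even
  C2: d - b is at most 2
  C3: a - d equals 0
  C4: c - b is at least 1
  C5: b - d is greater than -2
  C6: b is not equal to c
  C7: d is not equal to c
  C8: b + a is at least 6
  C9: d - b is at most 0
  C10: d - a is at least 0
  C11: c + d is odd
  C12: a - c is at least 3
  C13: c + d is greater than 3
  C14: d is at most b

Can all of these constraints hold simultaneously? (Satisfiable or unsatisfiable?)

Unsatisfiable

Constraints 2, 4, 10, and 12 give c − b ≥ 1, b − d ≥ -2, d − a ≥ 0, a − c ≥ 3.
Adding all 4 inequalities: the left sides telescope to 0, and the right sides sum to 1 + (-2) + 0 + 3 = 2. So 0 ≥ 2, which is false.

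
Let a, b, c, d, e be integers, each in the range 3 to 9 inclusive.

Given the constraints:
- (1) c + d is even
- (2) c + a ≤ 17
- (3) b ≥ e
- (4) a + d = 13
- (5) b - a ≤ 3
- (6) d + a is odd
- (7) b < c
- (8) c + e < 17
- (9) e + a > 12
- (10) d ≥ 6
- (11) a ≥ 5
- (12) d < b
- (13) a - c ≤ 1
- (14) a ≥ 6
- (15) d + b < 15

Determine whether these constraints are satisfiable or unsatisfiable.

Satisfiable

Take a = 7, b = 7, c = 8, d = 6, e = 7. Then constraint 2: c + a = 15; constraint 4: a + d = 13, and every other listed constraint is also met.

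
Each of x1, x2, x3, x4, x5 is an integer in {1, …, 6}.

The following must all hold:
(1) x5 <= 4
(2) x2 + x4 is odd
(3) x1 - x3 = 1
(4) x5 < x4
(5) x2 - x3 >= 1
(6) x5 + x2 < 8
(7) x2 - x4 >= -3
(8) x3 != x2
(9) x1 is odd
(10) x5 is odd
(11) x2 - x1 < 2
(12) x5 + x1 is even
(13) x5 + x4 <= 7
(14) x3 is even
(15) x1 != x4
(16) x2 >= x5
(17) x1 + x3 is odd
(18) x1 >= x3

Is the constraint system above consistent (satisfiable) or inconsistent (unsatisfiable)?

Setting (x1, x2, x3, x4, x5) = (3, 3, 2, 4, 3) satisfies everything: constraint 3: x1 - x3 = 1; constraint 5: x2 - x3 = 1, and the others follow.

Satisfiable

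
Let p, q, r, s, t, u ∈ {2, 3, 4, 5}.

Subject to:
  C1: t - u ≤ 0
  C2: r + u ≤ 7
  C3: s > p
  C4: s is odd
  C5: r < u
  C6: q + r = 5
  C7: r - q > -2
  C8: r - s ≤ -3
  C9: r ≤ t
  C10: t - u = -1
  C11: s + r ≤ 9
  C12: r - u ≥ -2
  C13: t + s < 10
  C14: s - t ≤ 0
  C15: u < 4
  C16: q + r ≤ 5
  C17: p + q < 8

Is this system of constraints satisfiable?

Unsatisfiable

Constraints 1, 8, 12, and 14 give r − u ≥ -2, u − t ≥ 0, t − s ≥ 0, s − r ≥ 3.
Adding all 4 inequalities: the left sides telescope to 0, and the right sides sum to (-2) + 0 + 0 + 3 = 1. So 0 ≥ 1, which is false.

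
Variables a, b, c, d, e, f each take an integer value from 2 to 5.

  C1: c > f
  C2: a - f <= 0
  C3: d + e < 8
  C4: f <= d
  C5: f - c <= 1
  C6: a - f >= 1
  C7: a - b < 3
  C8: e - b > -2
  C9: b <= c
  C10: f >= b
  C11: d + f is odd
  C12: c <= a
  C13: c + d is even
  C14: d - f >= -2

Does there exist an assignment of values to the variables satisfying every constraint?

Constraints 1, 2, and 12 give f < c, c ≤ a, a ≤ f. Chaining: f < c ≤ a ≤ f, which forces f < f — impossible.

Unsatisfiable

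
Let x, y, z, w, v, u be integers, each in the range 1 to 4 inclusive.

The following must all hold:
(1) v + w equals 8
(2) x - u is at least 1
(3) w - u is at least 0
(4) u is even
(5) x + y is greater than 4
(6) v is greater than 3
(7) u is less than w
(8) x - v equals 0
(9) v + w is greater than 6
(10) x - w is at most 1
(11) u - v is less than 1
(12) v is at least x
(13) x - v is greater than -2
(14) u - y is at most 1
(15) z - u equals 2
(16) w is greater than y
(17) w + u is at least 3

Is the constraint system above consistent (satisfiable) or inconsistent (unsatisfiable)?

Satisfiable

The assignment x = 4, y = 3, z = 4, w = 4, v = 4, u = 2 works:
  constraint 1 holds since v + w = 8.
  constraint 2 holds since x - u = 2.
  constraint 3 holds since w - u = 2.
The rest check out directly.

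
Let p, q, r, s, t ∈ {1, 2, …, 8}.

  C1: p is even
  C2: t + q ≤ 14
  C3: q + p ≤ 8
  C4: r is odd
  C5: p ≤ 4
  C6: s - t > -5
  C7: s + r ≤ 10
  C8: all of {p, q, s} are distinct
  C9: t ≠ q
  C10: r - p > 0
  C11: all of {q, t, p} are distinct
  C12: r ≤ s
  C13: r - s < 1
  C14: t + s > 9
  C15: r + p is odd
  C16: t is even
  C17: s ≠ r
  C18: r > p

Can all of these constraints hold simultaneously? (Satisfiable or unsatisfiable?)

One satisfying assignment is p = 2, q = 6, r = 3, s = 4, t = 8.
For the less obvious constraints — constraint 2: t + q = 14; constraint 3: q + p = 8; constraint 6: s - t = -4 — and the others hold by inspection.

Satisfiable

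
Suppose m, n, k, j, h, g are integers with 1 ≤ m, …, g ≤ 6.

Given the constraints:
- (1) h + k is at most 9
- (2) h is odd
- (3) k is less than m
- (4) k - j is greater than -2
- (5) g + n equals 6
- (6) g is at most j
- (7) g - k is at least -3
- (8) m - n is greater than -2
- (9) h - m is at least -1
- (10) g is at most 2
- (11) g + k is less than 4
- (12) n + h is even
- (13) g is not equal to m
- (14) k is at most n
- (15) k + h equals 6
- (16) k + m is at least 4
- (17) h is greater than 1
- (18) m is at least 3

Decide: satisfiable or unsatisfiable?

Setting (m, n, k, j, h, g) = (6, 5, 1, 1, 5, 1) satisfies everything: constraint 1: h + k = 6; constraint 4: k - j = 0, and the others follow.

Satisfiable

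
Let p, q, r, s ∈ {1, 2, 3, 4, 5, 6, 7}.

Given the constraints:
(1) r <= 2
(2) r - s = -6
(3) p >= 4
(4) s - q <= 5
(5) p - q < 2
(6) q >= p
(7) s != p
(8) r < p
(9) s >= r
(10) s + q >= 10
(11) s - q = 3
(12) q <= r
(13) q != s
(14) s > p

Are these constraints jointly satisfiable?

From constraints 3 and 6: q ≥ p and p ≥ 4, so q ≥ 4. From constraints 1 and 12: q ≤ r and r ≤ 2, so q ≤ 2. But 2 < 4, so no value of q works.

Unsatisfiable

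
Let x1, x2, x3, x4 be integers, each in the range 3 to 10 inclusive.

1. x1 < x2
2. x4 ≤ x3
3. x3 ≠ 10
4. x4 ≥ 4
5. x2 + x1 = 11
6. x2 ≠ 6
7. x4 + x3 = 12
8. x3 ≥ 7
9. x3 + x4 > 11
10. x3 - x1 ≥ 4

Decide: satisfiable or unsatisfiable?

Try x1 = 4, x2 = 7, x3 = 8, x4 = 4.
Check constraint 5: x2 + x1 = 11; constraint 7: x4 + x3 = 12. The remaining constraints are straightforward to verify.

Satisfiable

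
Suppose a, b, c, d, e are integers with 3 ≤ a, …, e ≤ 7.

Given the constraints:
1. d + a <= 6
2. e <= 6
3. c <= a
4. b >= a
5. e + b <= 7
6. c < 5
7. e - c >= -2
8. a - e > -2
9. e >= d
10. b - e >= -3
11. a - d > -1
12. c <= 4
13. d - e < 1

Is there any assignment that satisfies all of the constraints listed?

Satisfiable

Setting (a, b, c, d, e) = (3, 3, 3, 3, 3) satisfies everything: constraint 1: d + a = 6; constraint 5: e + b = 6, and the others follow.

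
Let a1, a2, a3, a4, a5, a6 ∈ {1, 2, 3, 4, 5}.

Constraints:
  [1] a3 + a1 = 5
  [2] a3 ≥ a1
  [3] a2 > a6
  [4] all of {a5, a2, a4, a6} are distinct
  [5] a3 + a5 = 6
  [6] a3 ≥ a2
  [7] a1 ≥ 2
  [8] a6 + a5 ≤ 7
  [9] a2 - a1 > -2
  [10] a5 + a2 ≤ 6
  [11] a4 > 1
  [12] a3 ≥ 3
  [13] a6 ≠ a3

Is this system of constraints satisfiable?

The assignment a1 = 2, a2 = 2, a3 = 3, a4 = 5, a5 = 3, a6 = 1 works:
  constraint 1 holds since a3 + a1 = 5.
  constraint 5 holds since a3 + a5 = 6.
The rest check out directly.

Satisfiable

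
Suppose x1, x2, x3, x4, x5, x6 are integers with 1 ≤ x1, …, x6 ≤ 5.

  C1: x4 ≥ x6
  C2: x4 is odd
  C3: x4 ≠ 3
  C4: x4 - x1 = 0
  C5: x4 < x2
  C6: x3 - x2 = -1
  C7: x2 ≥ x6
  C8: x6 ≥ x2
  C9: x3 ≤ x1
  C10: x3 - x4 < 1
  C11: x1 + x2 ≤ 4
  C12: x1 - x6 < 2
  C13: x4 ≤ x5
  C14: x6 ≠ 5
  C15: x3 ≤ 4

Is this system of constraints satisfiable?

Constraints 1, 5, and 8 give x2 ≤ x6, x6 ≤ x4, x4 < x2. Chaining: x2 ≤ x6 ≤ x4 < x2, which forces x2 < x2 — impossible.

Unsatisfiable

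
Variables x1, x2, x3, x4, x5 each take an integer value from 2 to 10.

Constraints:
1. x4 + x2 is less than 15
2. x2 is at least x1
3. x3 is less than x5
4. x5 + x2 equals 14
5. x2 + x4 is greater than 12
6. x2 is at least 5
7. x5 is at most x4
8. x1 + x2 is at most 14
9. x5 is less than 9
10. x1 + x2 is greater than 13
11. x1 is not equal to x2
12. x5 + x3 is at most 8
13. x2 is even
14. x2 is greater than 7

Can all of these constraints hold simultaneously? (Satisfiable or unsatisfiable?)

Satisfiable

Take x1 = 6, x2 = 8, x3 = 2, x4 = 6, x5 = 6. Then constraint 1: x4 + x2 = 14; constraint 4: x5 + x2 = 14; constraint 5: x2 + x4 = 14, and every other listed constraint is also met.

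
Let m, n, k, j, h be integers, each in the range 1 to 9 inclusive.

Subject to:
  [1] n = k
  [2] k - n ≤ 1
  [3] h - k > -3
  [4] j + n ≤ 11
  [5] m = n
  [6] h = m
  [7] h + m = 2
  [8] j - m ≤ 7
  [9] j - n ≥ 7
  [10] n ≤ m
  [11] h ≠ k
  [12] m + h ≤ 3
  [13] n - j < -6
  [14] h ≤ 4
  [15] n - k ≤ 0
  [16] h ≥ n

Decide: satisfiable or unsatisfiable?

From constraints 1, 5, and 6, h = m = n = k, so h = k. But constraint 11 says h ≠ k. Contradiction.

Unsatisfiable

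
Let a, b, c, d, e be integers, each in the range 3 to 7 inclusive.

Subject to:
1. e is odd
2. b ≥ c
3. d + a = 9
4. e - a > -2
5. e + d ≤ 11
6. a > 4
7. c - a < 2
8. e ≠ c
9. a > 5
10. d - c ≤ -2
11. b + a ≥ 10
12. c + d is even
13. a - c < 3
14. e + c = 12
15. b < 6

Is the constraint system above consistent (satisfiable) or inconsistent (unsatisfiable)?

One satisfying assignment is a = 6, b = 5, c = 5, d = 3, e = 7.
For the less obvious constraints — constraint 3: d + a = 9; constraint 4: e - a = 1 — and the others hold by inspection.

Satisfiable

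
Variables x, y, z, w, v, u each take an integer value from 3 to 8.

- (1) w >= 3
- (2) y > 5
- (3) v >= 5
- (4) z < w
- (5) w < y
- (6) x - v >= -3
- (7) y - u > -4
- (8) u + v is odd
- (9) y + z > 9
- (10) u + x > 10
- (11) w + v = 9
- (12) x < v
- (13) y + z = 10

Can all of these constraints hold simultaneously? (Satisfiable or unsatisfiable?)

Satisfiable

One satisfying assignment is x = 4, y = 7, z = 3, w = 4, v = 5, u = 8.
For the less obvious constraints — constraint 6: x - v = -1; constraint 7: y - u = -1 — and the others hold by inspection.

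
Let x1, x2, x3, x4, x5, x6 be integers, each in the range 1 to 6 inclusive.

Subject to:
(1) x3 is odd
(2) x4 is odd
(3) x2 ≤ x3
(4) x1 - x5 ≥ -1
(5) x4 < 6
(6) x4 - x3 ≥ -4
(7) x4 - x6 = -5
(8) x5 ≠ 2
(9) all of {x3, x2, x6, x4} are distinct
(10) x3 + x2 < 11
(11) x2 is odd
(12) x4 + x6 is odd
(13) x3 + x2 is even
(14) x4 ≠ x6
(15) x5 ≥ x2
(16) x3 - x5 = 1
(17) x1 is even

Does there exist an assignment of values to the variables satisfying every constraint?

Satisfiable

Setting (x1, x2, x3, x4, x5, x6) = (6, 3, 5, 1, 4, 6) satisfies everything: constraint 4: x1 - x5 = 2; constraint 6: x4 - x3 = -4; constraint 7: x4 - x6 = -5, and the others follow.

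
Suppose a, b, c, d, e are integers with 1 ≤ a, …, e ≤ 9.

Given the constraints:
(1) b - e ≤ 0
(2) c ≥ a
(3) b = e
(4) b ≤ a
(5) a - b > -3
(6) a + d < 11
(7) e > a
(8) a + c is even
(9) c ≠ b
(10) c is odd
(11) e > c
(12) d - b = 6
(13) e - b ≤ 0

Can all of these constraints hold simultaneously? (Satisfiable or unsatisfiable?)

Constraints 2, 4, 11, and 13 give b ≤ a, a ≤ c, c < e, e ≤ b. Chaining: b ≤ a ≤ c < e ≤ b, which forces b < b — impossible.

Unsatisfiable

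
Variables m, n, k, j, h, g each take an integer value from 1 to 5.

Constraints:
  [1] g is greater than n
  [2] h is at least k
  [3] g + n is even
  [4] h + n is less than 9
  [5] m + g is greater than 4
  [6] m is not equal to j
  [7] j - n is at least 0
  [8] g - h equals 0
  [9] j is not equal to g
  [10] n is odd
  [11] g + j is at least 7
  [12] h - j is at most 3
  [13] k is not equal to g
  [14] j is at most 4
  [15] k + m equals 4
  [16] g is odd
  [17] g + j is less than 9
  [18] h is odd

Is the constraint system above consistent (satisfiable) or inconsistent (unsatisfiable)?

Satisfiable

Take m = 1, n = 1, k = 3, j = 3, h = 5, g = 5. Then constraint 4: h + n = 6; constraint 5: m + g = 6, and every other listed constraint is also met.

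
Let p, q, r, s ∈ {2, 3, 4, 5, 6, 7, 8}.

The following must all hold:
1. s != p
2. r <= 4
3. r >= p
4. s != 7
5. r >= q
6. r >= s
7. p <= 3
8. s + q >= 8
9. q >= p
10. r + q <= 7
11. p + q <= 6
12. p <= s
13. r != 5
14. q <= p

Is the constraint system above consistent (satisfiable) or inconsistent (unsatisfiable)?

From constraints 2 and 6: s ≤ r ≤ 4. From constraints 7 and 14: q ≤ p ≤ 3. Hence s + q ≤ 7. But constraint 8 requires s + q ≥ 8, and 8 > 7. Contradiction.

Unsatisfiable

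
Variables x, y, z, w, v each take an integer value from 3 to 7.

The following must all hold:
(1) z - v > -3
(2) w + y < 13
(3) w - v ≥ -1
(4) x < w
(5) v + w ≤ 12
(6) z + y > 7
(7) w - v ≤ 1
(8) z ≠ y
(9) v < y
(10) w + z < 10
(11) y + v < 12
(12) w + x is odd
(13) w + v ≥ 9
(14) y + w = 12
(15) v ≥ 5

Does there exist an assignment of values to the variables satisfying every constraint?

Satisfiable

One satisfying assignment is x = 3, y = 6, z = 3, w = 6, v = 5.
For the less obvious constraints — constraint 1: z - v = -2; constraint 2: w + y = 12 — and the others hold by inspection.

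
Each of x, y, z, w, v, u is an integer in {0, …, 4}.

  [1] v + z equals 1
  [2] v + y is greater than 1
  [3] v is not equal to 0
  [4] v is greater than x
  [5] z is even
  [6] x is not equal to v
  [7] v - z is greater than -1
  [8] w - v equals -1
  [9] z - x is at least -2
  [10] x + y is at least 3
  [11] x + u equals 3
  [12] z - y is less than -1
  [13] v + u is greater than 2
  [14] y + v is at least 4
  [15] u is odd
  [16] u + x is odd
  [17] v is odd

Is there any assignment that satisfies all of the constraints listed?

Satisfiable

Take x = 0, y = 3, z = 0, w = 0, v = 1, u = 3. Then constraint 1: v + z = 1; constraint 2: v + y = 4, and every other listed constraint is also met.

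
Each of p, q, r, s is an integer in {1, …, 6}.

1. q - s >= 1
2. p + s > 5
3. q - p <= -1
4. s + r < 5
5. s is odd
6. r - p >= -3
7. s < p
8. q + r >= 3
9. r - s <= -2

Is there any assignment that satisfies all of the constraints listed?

Constraints 1, 3, 6, and 9 give r − p ≥ -3, p − q ≥ 1, q − s ≥ 1, s − r ≥ 2.
Adding all 4 inequalities: the left sides telescope to 0, and the right sides sum to (-3) + 1 + 1 + 2 = 1. So 0 ≥ 1, which is false.

Unsatisfiable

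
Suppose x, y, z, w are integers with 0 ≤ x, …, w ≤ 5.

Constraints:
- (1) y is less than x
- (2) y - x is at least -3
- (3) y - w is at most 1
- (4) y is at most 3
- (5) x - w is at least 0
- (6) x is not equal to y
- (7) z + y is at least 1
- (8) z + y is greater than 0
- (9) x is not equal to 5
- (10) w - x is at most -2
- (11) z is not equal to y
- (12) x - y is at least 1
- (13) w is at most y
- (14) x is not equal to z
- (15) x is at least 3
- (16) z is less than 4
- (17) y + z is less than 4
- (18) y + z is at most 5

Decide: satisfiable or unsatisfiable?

Satisfiable

One satisfying assignment is x = 3, y = 0, z = 2, w = 0.
For the less obvious constraints — constraint 2: y - x = -3; constraint 3: y - w = 0; constraint 5: x - w = 3 — and the others hold by inspection.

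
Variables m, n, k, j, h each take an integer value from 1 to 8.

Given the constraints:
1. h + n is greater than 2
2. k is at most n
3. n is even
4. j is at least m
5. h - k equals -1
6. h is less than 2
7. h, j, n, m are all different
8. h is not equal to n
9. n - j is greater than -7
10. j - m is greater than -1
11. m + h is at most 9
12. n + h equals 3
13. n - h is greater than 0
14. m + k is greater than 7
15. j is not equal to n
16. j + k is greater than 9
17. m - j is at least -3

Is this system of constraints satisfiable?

Satisfiable

Take m = 6, n = 2, k = 2, j = 8, h = 1. Then constraint 1: h + n = 3; constraint 5: h - k = -1; constraint 9: n - j = -6, and every other listed constraint is also met.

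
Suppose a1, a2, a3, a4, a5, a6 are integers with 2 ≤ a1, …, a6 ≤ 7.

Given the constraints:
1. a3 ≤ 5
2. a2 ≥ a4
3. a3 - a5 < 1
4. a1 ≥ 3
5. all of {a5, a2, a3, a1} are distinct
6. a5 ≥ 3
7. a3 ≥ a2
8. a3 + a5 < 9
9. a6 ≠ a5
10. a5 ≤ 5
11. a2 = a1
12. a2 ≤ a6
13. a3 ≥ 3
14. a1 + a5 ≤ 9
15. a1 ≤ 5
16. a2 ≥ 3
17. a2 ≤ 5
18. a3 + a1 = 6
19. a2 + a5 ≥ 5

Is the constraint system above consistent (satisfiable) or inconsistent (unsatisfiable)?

Constraints 1, 4, 6, 10, 13, 15, 16, and 17 confine each of a5, a2, a3, a1 to the 3 values {3, …, 5}.
Constraint 5 requires all 4 of them to be distinct, but only 3 values are available — impossible by the pigeonhole principle.

Unsatisfiable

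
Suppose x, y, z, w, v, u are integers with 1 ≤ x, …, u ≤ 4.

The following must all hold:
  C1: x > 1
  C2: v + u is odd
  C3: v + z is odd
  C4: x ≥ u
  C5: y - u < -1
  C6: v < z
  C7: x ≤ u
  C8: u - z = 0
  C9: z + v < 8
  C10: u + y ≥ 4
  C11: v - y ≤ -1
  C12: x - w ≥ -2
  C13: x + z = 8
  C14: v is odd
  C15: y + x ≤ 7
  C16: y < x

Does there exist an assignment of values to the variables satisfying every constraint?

Satisfiable

One satisfying assignment is x = 4, y = 2, z = 4, w = 3, v = 1, u = 4.
For the less obvious constraints — constraint 5: y - u = -2; constraint 8: u - z = 0 — and the others hold by inspection.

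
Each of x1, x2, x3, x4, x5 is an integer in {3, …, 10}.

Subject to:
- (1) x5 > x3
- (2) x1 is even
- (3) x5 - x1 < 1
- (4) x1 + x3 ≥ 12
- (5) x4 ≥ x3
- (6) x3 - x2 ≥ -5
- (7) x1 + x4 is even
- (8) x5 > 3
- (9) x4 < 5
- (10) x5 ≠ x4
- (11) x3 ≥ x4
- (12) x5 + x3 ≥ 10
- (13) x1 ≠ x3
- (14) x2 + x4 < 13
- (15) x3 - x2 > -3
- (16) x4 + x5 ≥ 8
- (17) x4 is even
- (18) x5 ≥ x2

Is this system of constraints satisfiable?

Satisfiable

The assignment x1 = 8, x2 = 6, x3 = 4, x4 = 4, x5 = 6 works:
  constraint 3 holds since x5 - x1 = -2.
  constraint 4 holds since x1 + x3 = 12.
The rest check out directly.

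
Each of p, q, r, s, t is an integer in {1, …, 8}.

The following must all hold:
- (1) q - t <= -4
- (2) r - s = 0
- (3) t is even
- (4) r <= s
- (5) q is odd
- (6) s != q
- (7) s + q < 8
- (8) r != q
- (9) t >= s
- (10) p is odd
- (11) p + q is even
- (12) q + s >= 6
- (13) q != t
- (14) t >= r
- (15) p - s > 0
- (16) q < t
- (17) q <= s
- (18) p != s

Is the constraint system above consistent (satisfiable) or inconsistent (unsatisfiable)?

Satisfiable

Setting (p, q, r, s, t) = (7, 1, 6, 6, 8) satisfies everything: constraint 1: q - t = -7; constraint 2: r - s = 0; constraint 7: s + q = 7, and the others follow.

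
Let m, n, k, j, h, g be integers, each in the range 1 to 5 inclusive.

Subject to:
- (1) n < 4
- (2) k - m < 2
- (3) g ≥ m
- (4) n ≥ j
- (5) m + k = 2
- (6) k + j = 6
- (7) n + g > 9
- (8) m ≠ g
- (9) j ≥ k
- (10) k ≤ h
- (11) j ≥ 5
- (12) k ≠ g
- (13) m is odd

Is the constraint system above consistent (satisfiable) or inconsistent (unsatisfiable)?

Unsatisfiable

From constraints 4 and 11: n ≥ j and j ≥ 5, so n ≥ 5. From constraint 1: n ≤ 3. But 3 < 5, so no value of n works.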